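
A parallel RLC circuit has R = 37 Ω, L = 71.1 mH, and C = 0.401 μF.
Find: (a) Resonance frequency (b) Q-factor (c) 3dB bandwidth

Step 1 — Resonance: ω₀ = 1/√(LC) = 1/√(0.0711·4.01e-07) = 5922 rad/s.
Step 2 — f₀ = ω₀/(2π) = 942.6 Hz.
Step 3 — Parallel Q: Q = R/(ω₀L) = 37/(5922·0.0711) = 0.08787.
Step 4 — Bandwidth: Δω = ω₀/Q = 6.74e+04 rad/s; BW = Δω/(2π) = 1.073e+04 Hz.

(a) f₀ = 942.6 Hz  (b) Q = 0.08787  (c) BW = 1.073e+04 Hz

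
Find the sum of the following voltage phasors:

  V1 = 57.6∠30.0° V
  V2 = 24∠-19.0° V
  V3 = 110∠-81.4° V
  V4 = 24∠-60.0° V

Step 1 — Convert each phasor to rectangular form:
  V1 = 57.6·(cos(30.0°) + j·sin(30.0°)) = 49.88 + j28.8 V
  V2 = 24·(cos(-19.0°) + j·sin(-19.0°)) = 22.69 - j7.814 V
  V3 = 110·(cos(-81.4°) + j·sin(-81.4°)) = 16.45 - j108.8 V
  V4 = 24·(cos(-60.0°) + j·sin(-60.0°)) = 12 - j20.78 V
Step 2 — Sum components: V_total = 101 - j108.6 V.
Step 3 — Convert to polar: |V_total| = 148.3 V, ∠V_total = -47.1°.

V_total = 148.3∠-47.1° V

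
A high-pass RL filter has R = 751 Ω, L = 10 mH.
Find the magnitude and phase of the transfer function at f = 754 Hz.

Step 1 — Angular frequency: ω = 2π·754 = 4738 rad/s.
Step 2 — Transfer function: H(jω) = jωL/(R + jωL).
Step 3 — Numerator jωL = j·47.38; denominator R + jωL = 751 + j47.38.
Step 4 — H = 0.003964 + j0.06283.
Step 5 — Magnitude: |H| = 0.06296 (-24.0 dB); phase: φ = 86.4°.

|H| = 0.06296 (-24.0 dB), φ = 86.4°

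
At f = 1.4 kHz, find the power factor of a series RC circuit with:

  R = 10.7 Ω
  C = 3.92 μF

Step 1 — Angular frequency: ω = 2π·f = 2π·1400 = 8796 rad/s.
Step 2 — Component impedances:
  R: Z = R = 10.7 Ω
  C: Z = 1/(jωC) = -j/(ω·C) = 0 - j29 Ω
Step 3 — Series combination: Z_total = R + C = 10.7 - j29 Ω = 30.91∠-69.7° Ω.
Step 4 — Power factor: PF = cos(φ) = Re(Z)/|Z| = 10.7/30.912 = 0.3461.
Step 5 — Type: Im(Z) = -29 ⇒ leading (phase φ = -69.7°).

PF = 0.3461 (leading, φ = -69.7°)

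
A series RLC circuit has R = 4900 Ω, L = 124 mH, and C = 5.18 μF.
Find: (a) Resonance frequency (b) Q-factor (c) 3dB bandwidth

Step 1 — Resonance condition Im(Z)=0 gives ω₀ = 1/√(LC).
Step 2 — ω₀ = 1/√(0.124·5.18e-06) = 1248 rad/s.
Step 3 — f₀ = ω₀/(2π) = 198.6 Hz.
Step 4 — Series Q: Q = ω₀L/R = 1248·0.124/4900 = 0.03158.
Step 5 — 3dB bandwidth: Δω = ω₀/Q = 3.952e+04 rad/s; BW = Δω/(2π) = 6289 Hz.

(a) f₀ = 198.6 Hz  (b) Q = 0.03158  (c) BW = 6289 Hz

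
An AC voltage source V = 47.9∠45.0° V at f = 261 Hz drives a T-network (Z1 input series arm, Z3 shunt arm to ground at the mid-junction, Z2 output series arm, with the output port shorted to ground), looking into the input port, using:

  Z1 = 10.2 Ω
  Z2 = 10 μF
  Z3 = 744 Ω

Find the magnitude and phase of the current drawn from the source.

Step 1 — Angular frequency: ω = 2π·f = 2π·261 = 1640 rad/s.
Step 2 — Component impedances:
  Z1: Z = R = 10.2 Ω
  Z2: Z = 1/(jωC) = -j/(ω·C) = 0 - j60.98 Ω
  Z3: Z = R = 744 Ω
Step 3 — With the output port shorted to ground, the output series arm Z2 runs from the junction to ground; the shunt arm Z3 also runs from the junction to ground. They appear in parallel: Z3 || Z2 = 4.965 - j60.57 Ω.
Step 4 — Series with input arm Z1: Z_in = Z1 + (Z3 || Z2) = 15.16 - j60.57 Ω = 62.44∠-75.9° Ω.
Step 5 — Source phasor: V = 47.9∠45.0° V = 33.87 + j33.87 V.
Step 6 — Ohm's law: I = V / Z_total = (33.87 + j33.87) / (15.16 - j60.57) = -0.3945 + j0.6579 A.
Step 7 — Convert to polar: |I| = 0.7671 A, ∠I = 120.9°.

I = 0.7671∠120.9° A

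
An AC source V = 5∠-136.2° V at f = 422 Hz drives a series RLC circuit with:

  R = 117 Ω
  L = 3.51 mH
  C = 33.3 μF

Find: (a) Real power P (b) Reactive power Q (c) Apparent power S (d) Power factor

Step 1 — Angular frequency: ω = 2π·f = 2π·422 = 2652 rad/s.
Step 2 — Component impedances:
  R: Z = R = 117 Ω
  L: Z = jωL = j·2652·0.00351 = 0 + j9.307 Ω
  C: Z = 1/(jωC) = -j/(ω·C) = 0 - j11.33 Ω
Step 3 — Series combination: Z_total = R + L + C = 117 - j2.019 Ω = 117∠-1.0° Ω.
Step 4 — Source phasor: V = 5∠-136.2° V = -3.609 - j3.461 V.
Step 5 — Current: I = V / Z = -0.03033 - j0.0301 A = 0.04273∠-135.2° A.
Step 6 — Complex power: S = V·I* = 0.2136 - j0.003686 VA.
Step 7 — Real power: P = Re(S) = 0.2136 W.
Step 8 — Reactive power: Q = Im(S) = -0.003686 VAR.
Step 9 — Apparent power: |S| = 0.2136 VA.
Step 10 — Power factor: PF = P/|S| = 0.9999 (leading).

(a) P = 0.2136 W  (b) Q = -0.003686 VAR  (c) S = 0.2136 VA  (d) PF = 0.9999 (leading)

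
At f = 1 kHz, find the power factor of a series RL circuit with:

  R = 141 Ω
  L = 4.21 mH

Step 1 — Angular frequency: ω = 2π·f = 2π·1000 = 6283 rad/s.
Step 2 — Component impedances:
  R: Z = R = 141 Ω
  L: Z = jωL = j·6283·0.00421 = 0 + j26.45 Ω
Step 3 — Series combination: Z_total = R + L = 141 + j26.45 Ω = 143.5∠10.6° Ω.
Step 4 — Power factor: PF = cos(φ) = Re(Z)/|Z| = 141/143.46 = 0.9829.
Step 5 — Type: Im(Z) = 26.45 ⇒ lagging (phase φ = 10.6°).

PF = 0.9829 (lagging, φ = 10.6°)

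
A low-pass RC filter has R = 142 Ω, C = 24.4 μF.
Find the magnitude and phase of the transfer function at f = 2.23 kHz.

Step 1 — Angular frequency: ω = 2π·2230 = 1.401e+04 rad/s.
Step 2 — Transfer function: H(jω) = 1/(1 + jωRC).
Step 3 — Denominator: 1 + jωRC = 1 + j·1.401e+04·142·2.44e-05 = 1 + j48.55.
Step 4 — H = 0.0004241 - j0.02059.
Step 5 — Magnitude: |H| = 0.02059 (-33.7 dB); phase: φ = -88.8°.

|H| = 0.02059 (-33.7 dB), φ = -88.8°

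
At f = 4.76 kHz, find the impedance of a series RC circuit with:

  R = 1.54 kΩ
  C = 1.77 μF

Step 1 — Angular frequency: ω = 2π·f = 2π·4760 = 2.991e+04 rad/s.
Step 2 — Component impedances:
  R: Z = R = 1540 Ω
  C: Z = 1/(jωC) = -j/(ω·C) = 0 - j18.89 Ω
Step 3 — Series combination: Z_total = R + C = 1540 - j18.89 Ω = 1540∠-0.7° Ω.

Z = 1540 - j18.89 Ω = 1540∠-0.7° Ω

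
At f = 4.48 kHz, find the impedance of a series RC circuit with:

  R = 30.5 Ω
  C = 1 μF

Step 1 — Angular frequency: ω = 2π·f = 2π·4480 = 2.815e+04 rad/s.
Step 2 — Component impedances:
  R: Z = R = 30.5 Ω
  C: Z = 1/(jωC) = -j/(ω·C) = 0 - j35.53 Ω
Step 3 — Series combination: Z_total = R + C = 30.5 - j35.53 Ω = 46.82∠-49.4° Ω.

Z = 30.5 - j35.53 Ω = 46.82∠-49.4° Ω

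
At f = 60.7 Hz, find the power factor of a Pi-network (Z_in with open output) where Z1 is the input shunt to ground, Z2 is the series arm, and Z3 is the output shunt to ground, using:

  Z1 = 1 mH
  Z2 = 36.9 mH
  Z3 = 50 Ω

Step 1 — Angular frequency: ω = 2π·f = 2π·60.7 = 381.4 rad/s.
Step 2 — Component impedances:
  Z1: Z = jωL = j·381.4·0.001 = 0 + j0.3814 Ω
  Z2: Z = jωL = j·381.4·0.0369 = 0 + j14.07 Ω
  Z3: Z = R = 50 Ω
Step 3 — With open output, the series arm Z2 and the output shunt Z3 appear in series to ground: Z2 + Z3 = 50 + j14.07 Ω.
Step 4 — Parallel with input shunt Z1: Z_in = Z1 || (Z2 + Z3) = 0.002685 + j0.3806 Ω = 0.3806∠89.6° Ω.
Step 5 — Power factor: PF = cos(φ) = Re(Z)/|Z| = 0.0026848/0.38062 = 0.007054.
Step 6 — Type: Im(Z) = 0.3806 ⇒ lagging (phase φ = 89.6°).

PF = 0.007054 (lagging, φ = 89.6°)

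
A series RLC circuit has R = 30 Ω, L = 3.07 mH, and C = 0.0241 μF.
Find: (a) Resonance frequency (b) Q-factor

Step 1 — Resonance condition Im(Z)=0 gives ω₀ = 1/√(LC).
Step 2 — ω₀ = 1/√(0.00307·2.41e-08) = 1.163e+05 rad/s.
Step 3 — f₀ = ω₀/(2π) = 1.85e+04 Hz.
Step 4 — Series Q: Q = ω₀L/R = 1.163e+05·0.00307/30 = 11.9.

(a) f₀ = 1.85e+04 Hz  (b) Q = 11.9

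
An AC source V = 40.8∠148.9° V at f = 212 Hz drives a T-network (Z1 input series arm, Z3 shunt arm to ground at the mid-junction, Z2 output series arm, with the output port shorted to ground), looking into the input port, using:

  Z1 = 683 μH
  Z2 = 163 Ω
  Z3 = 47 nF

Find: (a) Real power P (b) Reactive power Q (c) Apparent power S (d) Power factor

Step 1 — Angular frequency: ω = 2π·f = 2π·212 = 1332 rad/s.
Step 2 — Component impedances:
  Z1: Z = jωL = j·1332·0.000683 = 0 + j0.9098 Ω
  Z2: Z = R = 163 Ω
  Z3: Z = 1/(jωC) = -j/(ω·C) = 0 - j1.597e+04 Ω
Step 3 — With the output port shorted to ground, the output series arm Z2 runs from the junction to ground; the shunt arm Z3 also runs from the junction to ground. They appear in parallel: Z3 || Z2 = 163 - j1.663 Ω.
Step 4 — Series with input arm Z1: Z_in = Z1 + (Z3 || Z2) = 163 - j0.7534 Ω = 163∠-0.3° Ω.
Step 5 — Source phasor: V = 40.8∠148.9° V = -34.94 + j21.07 V.
Step 6 — Current: I = V / Z = -0.2149 + j0.1283 A = 0.2503∠149.2° A.
Step 7 — Complex power: S = V·I* = 10.21 - j0.04721 VA.
Step 8 — Real power: P = Re(S) = 10.21 W.
Step 9 — Reactive power: Q = Im(S) = -0.04721 VAR.
Step 10 — Apparent power: |S| = 10.21 VA.
Step 11 — Power factor: PF = P/|S| = 1 (leading).

(a) P = 10.21 W  (b) Q = -0.04721 VAR  (c) S = 10.21 VA  (d) PF = 1 (leading)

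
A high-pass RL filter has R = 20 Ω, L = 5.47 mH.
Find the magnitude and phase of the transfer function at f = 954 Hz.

Step 1 — Angular frequency: ω = 2π·954 = 5994 rad/s.
Step 2 — Transfer function: H(jω) = jωL/(R + jωL).
Step 3 — Numerator jωL = j·32.79; denominator R + jωL = 20 + j32.79.
Step 4 — H = 0.7288 + j0.4446.
Step 5 — Magnitude: |H| = 0.8537 (-1.4 dB); phase: φ = 31.4°.

|H| = 0.8537 (-1.4 dB), φ = 31.4°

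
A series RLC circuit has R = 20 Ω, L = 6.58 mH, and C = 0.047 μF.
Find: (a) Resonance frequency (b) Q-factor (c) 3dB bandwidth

Step 1 — Resonance: ω₀ = 1/√(LC) = 1/√(0.00658·4.7e-08) = 5.686e+04 rad/s.
Step 2 — f₀ = ω₀/(2π) = 9050 Hz.
Step 3 — Series Q: Q = ω₀L/R = 5.686e+04·0.00658/20 = 18.71.
Step 4 — Bandwidth: Δω = ω₀/Q = 3040 rad/s; BW = Δω/(2π) = 483.8 Hz.

(a) f₀ = 9050 Hz  (b) Q = 18.71  (c) BW = 483.8 Hz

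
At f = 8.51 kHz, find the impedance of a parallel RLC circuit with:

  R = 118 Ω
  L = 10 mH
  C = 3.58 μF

Step 1 — Angular frequency: ω = 2π·f = 2π·8510 = 5.347e+04 rad/s.
Step 2 — Component impedances:
  R: Z = R = 118 Ω
  L: Z = jωL = j·5.347e+04·0.01 = 0 + j534.7 Ω
  C: Z = 1/(jωC) = -j/(ω·C) = 0 - j5.224 Ω
Step 3 — Parallel combination: 1/Z_total = 1/R + 1/L + 1/C; Z_total = 0.2354 - j5.265 Ω = 5.27∠-87.4° Ω.

Z = 0.2354 - j5.265 Ω = 5.27∠-87.4° Ω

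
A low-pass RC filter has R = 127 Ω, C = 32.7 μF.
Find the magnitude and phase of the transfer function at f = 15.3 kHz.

Step 1 — Angular frequency: ω = 2π·1.53e+04 = 9.613e+04 rad/s.
Step 2 — Transfer function: H(jω) = 1/(1 + jωRC).
Step 3 — Denominator: 1 + jωRC = 1 + j·9.613e+04·127·3.27e-05 = 1 + j399.2.
Step 4 — H = 6.274e-06 - j0.002505.
Step 5 — Magnitude: |H| = 0.002505 (-52.0 dB); phase: φ = -89.9°.

|H| = 0.002505 (-52.0 dB), φ = -89.9°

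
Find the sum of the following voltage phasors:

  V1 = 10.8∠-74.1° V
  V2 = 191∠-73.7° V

Step 1 — Convert each phasor to rectangular form:
  V1 = 10.8·(cos(-74.1°) + j·sin(-74.1°)) = 2.959 - j10.39 V
  V2 = 191·(cos(-73.7°) + j·sin(-73.7°)) = 53.61 - j183.3 V
Step 2 — Sum components: V_total = 56.57 - j193.7 V.
Step 3 — Convert to polar: |V_total| = 201.8 V, ∠V_total = -73.7°.

V_total = 201.8∠-73.7° V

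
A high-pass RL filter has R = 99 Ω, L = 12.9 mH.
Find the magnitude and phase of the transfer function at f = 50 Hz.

Step 1 — Angular frequency: ω = 2π·50 = 314.2 rad/s.
Step 2 — Transfer function: H(jω) = jωL/(R + jωL).
Step 3 — Numerator jωL = j·4.053; denominator R + jωL = 99 + j4.053.
Step 4 — H = 0.001673 + j0.04087.
Step 5 — Magnitude: |H| = 0.0409 (-27.8 dB); phase: φ = 87.7°.

|H| = 0.0409 (-27.8 dB), φ = 87.7°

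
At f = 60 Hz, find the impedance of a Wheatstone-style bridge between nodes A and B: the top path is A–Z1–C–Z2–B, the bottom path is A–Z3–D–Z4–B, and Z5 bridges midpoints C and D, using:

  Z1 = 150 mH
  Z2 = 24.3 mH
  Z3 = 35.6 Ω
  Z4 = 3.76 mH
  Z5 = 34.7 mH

Step 1 — Angular frequency: ω = 2π·f = 2π·60 = 377 rad/s.
Step 2 — Component impedances:
  Z1: Z = jωL = j·377·0.15 = 0 + j56.55 Ω
  Z2: Z = jωL = j·377·0.0243 = 0 + j9.161 Ω
  Z3: Z = R = 35.6 Ω
  Z4: Z = jωL = j·377·0.00376 = 0 + j1.417 Ω
  Z5: Z = jωL = j·377·0.0347 = 0 + j13.08 Ω
Step 3 — Bridge requires nodal analysis (the Z5 bridge couples midpoints C and D, so the two paths cannot be reduced to a simple series/parallel combination). Setting node B to ground and injecting 1 A at node A, the 3-node admittance system at A, C, D solves to V_A = Z_AB = 26.19 + j16.26 Ω = 30.83∠31.8° Ω.

Z = 26.19 + j16.26 Ω = 30.83∠31.8° Ω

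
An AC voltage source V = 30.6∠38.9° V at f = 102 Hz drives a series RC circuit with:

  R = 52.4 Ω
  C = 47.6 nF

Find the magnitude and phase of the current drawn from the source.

Step 1 — Angular frequency: ω = 2π·f = 2π·102 = 640.9 rad/s.
Step 2 — Component impedances:
  R: Z = R = 52.4 Ω
  C: Z = 1/(jωC) = -j/(ω·C) = 0 - j3.278e+04 Ω
Step 3 — Series combination: Z_total = R + C = 52.4 - j3.278e+04 Ω = 3.278e+04∠-89.9° Ω.
Step 4 — Source phasor: V = 30.6∠38.9° V = 23.81 + j19.22 V.
Step 5 — Ohm's law: I = V / Z_total = (23.81 + j19.22) / (52.4 - j3.278e+04) = -0.000585 + j0.0007274 A.
Step 6 — Convert to polar: |I| = 0.0009335 A, ∠I = 128.8°.

I = 0.0009335∠128.8° A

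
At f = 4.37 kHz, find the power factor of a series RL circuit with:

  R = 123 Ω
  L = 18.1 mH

Step 1 — Angular frequency: ω = 2π·f = 2π·4370 = 2.746e+04 rad/s.
Step 2 — Component impedances:
  R: Z = R = 123 Ω
  L: Z = jωL = j·2.746e+04·0.0181 = 0 + j497 Ω
Step 3 — Series combination: Z_total = R + L = 123 + j497 Ω = 512∠76.1° Ω.
Step 4 — Power factor: PF = cos(φ) = Re(Z)/|Z| = 123/512 = 0.2402.
Step 5 — Type: Im(Z) = 497 ⇒ lagging (phase φ = 76.1°).

PF = 0.2402 (lagging, φ = 76.1°)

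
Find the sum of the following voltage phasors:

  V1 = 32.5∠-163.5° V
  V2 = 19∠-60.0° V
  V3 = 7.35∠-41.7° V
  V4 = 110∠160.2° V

Step 1 — Convert each phasor to rectangular form:
  V1 = 32.5·(cos(-163.5°) + j·sin(-163.5°)) = -31.16 - j9.23 V
  V2 = 19·(cos(-60.0°) + j·sin(-60.0°)) = 9.5 - j16.45 V
  V3 = 7.35·(cos(-41.7°) + j·sin(-41.7°)) = 5.488 - j4.889 V
  V4 = 110·(cos(160.2°) + j·sin(160.2°)) = -103.5 + j37.26 V
Step 2 — Sum components: V_total = -119.7 + j6.687 V.
Step 3 — Convert to polar: |V_total| = 119.9 V, ∠V_total = 176.8°.

V_total = 119.9∠176.8° V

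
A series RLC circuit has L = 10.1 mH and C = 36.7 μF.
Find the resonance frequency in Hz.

Step 1 — Resonance condition Im(Z)=0 gives ω₀ = 1/√(LC).
Step 2 — ω₀ = 1/√(0.0101·3.67e-05) = 1643 rad/s.
Step 3 — f₀ = ω₀/(2π) = 261.4 Hz.

f₀ = 261.4 Hz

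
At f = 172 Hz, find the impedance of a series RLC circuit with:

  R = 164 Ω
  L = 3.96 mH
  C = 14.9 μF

Step 1 — Angular frequency: ω = 2π·f = 2π·172 = 1081 rad/s.
Step 2 — Component impedances:
  R: Z = R = 164 Ω
  L: Z = jωL = j·1081·0.00396 = 0 + j4.28 Ω
  C: Z = 1/(jωC) = -j/(ω·C) = 0 - j62.1 Ω
Step 3 — Series combination: Z_total = R + L + C = 164 - j57.82 Ω = 173.9∠-19.4° Ω.

Z = 164 - j57.82 Ω = 173.9∠-19.4° Ω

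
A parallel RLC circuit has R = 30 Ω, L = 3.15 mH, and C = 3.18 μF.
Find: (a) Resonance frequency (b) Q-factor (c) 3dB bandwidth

Step 1 — Resonance: ω₀ = 1/√(LC) = 1/√(0.00315·3.18e-06) = 9992 rad/s.
Step 2 — f₀ = ω₀/(2π) = 1590 Hz.
Step 3 — Parallel Q: Q = R/(ω₀L) = 30/(9992·0.00315) = 0.9532.
Step 4 — Bandwidth: Δω = ω₀/Q = 1.048e+04 rad/s; BW = Δω/(2π) = 1668 Hz.

(a) f₀ = 1590 Hz  (b) Q = 0.9532  (c) BW = 1668 Hz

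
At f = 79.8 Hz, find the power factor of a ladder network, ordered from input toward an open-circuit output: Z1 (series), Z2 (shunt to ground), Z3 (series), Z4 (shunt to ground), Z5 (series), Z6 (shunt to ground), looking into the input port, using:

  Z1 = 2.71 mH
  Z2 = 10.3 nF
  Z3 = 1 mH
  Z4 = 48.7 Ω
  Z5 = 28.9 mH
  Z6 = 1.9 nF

Step 1 — Angular frequency: ω = 2π·f = 2π·79.8 = 501.4 rad/s.
Step 2 — Component impedances:
  Z1: Z = jωL = j·501.4·0.00271 = 0 + j1.359 Ω
  Z2: Z = 1/(jωC) = -j/(ω·C) = 0 - j1.936e+05 Ω
  Z3: Z = jωL = j·501.4·0.001 = 0 + j0.5014 Ω
  Z4: Z = R = 48.7 Ω
  Z5: Z = jωL = j·501.4·0.0289 = 0 + j14.49 Ω
  Z6: Z = 1/(jωC) = -j/(ω·C) = 0 - j1.05e+06 Ω
Step 3 — Ladder network (open output): work backward from the far end, alternating series and parallel combinations. Z_in = 48.7 + j1.846 Ω = 48.74∠2.2° Ω.
Step 4 — Power factor: PF = cos(φ) = Re(Z)/|Z| = 48.7/48.735 = 0.9993.
Step 5 — Type: Im(Z) = 1.846 ⇒ lagging (phase φ = 2.2°).

PF = 0.9993 (lagging, φ = 2.2°)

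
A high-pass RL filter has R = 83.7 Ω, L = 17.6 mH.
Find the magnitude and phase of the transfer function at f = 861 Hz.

Step 1 — Angular frequency: ω = 2π·861 = 5410 rad/s.
Step 2 — Transfer function: H(jω) = jωL/(R + jωL).
Step 3 — Numerator jωL = j·95.21; denominator R + jωL = 83.7 + j95.21.
Step 4 — H = 0.5641 + j0.4959.
Step 5 — Magnitude: |H| = 0.7511 (-2.5 dB); phase: φ = 41.3°.

|H| = 0.7511 (-2.5 dB), φ = 41.3°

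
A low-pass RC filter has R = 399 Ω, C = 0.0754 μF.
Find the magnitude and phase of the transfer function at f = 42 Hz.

Step 1 — Angular frequency: ω = 2π·42 = 263.9 rad/s.
Step 2 — Transfer function: H(jω) = 1/(1 + jωRC).
Step 3 — Denominator: 1 + jωRC = 1 + j·263.9·399·7.54e-08 = 1 + j0.007939.
Step 4 — H = 0.9999 - j0.007939.
Step 5 — Magnitude: |H| = 1 (-0.0 dB); phase: φ = -0.5°.

|H| = 1 (-0.0 dB), φ = -0.5°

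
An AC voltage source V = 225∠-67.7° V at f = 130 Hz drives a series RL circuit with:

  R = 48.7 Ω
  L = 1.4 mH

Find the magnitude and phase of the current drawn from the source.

Step 1 — Angular frequency: ω = 2π·f = 2π·130 = 816.8 rad/s.
Step 2 — Component impedances:
  R: Z = R = 48.7 Ω
  L: Z = jωL = j·816.8·0.0014 = 0 + j1.144 Ω
Step 3 — Series combination: Z_total = R + L = 48.7 + j1.144 Ω = 48.71∠1.3° Ω.
Step 4 — Source phasor: V = 225∠-67.7° V = 85.38 - j208.2 V.
Step 5 — Ohm's law: I = V / Z_total = (85.38 - j208.2) / (48.7 + j1.144) = 1.652 - j4.313 A.
Step 6 — Convert to polar: |I| = 4.619 A, ∠I = -69.0°.

I = 4.619∠-69.0° A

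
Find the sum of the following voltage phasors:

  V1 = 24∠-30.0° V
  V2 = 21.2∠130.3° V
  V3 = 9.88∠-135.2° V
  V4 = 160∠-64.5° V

Step 1 — Convert each phasor to rectangular form:
  V1 = 24·(cos(-30.0°) + j·sin(-30.0°)) = 20.78 - j12 V
  V2 = 21.2·(cos(130.3°) + j·sin(130.3°)) = -13.71 + j16.17 V
  V3 = 9.88·(cos(-135.2°) + j·sin(-135.2°)) = -7.011 - j6.962 V
  V4 = 160·(cos(-64.5°) + j·sin(-64.5°)) = 68.88 - j144.4 V
Step 2 — Sum components: V_total = 68.94 - j147.2 V.
Step 3 — Convert to polar: |V_total| = 162.6 V, ∠V_total = -64.9°.

V_total = 162.6∠-64.9° V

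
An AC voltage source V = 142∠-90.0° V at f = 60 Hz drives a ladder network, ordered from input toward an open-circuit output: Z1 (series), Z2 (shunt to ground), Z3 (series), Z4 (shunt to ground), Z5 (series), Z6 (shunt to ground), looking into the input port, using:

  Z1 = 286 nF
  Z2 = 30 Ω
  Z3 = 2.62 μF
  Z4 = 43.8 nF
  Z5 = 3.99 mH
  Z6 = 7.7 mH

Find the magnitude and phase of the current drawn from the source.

Step 1 — Angular frequency: ω = 2π·f = 2π·60 = 377 rad/s.
Step 2 — Component impedances:
  Z1: Z = 1/(jωC) = -j/(ω·C) = 0 - j9275 Ω
  Z2: Z = R = 30 Ω
  Z3: Z = 1/(jωC) = -j/(ω·C) = 0 - j1012 Ω
  Z4: Z = 1/(jωC) = -j/(ω·C) = 0 - j6.056e+04 Ω
  Z5: Z = jωL = j·377·0.00399 = 0 + j1.504 Ω
  Z6: Z = jωL = j·377·0.0077 = 0 + j2.903 Ω
Step 3 — Ladder network (open output): work backward from the far end, alternating series and parallel combinations. Z_in = 29.97 - j9276 Ω = 9276∠-89.8° Ω.
Step 4 — Source phasor: V = 142∠-90.0° V = 0 - j142 V.
Step 5 — Ohm's law: I = V / Z_total = (0 - j142) / (29.97 - j9276) = 0.01531 - j4.947e-05 A.
Step 6 — Convert to polar: |I| = 0.01531 A, ∠I = -0.2°.

I = 0.01531∠-0.2° A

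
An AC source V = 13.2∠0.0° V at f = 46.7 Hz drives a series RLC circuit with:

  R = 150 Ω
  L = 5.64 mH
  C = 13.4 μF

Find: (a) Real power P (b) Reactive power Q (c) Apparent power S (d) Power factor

Step 1 — Angular frequency: ω = 2π·f = 2π·46.7 = 293.4 rad/s.
Step 2 — Component impedances:
  R: Z = R = 150 Ω
  L: Z = jωL = j·293.4·0.00564 = 0 + j1.655 Ω
  C: Z = 1/(jωC) = -j/(ω·C) = 0 - j254.3 Ω
Step 3 — Series combination: Z_total = R + L + C = 150 - j252.7 Ω = 293.8∠-59.3° Ω.
Step 4 — Source phasor: V = 13.2∠0.0° V = 13.2 V.
Step 5 — Current: I = V / Z = 0.02293 + j0.03863 A = 0.04492∠59.3° A.
Step 6 — Complex power: S = V·I* = 0.3027 - j0.5099 VA.
Step 7 — Real power: P = Re(S) = 0.3027 W.
Step 8 — Reactive power: Q = Im(S) = -0.5099 VAR.
Step 9 — Apparent power: |S| = 0.593 VA.
Step 10 — Power factor: PF = P/|S| = 0.5105 (leading).

(a) P = 0.3027 W  (b) Q = -0.5099 VAR  (c) S = 0.593 VA  (d) PF = 0.5105 (leading)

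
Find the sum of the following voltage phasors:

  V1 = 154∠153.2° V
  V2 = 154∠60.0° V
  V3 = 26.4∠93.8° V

Step 1 — Convert each phasor to rectangular form:
  V1 = 154·(cos(153.2°) + j·sin(153.2°)) = -137.5 + j69.44 V
  V2 = 154·(cos(60.0°) + j·sin(60.0°)) = 77 + j133.4 V
  V3 = 26.4·(cos(93.8°) + j·sin(93.8°)) = -1.75 + j26.34 V
Step 2 — Sum components: V_total = -62.21 + j229.1 V.
Step 3 — Convert to polar: |V_total| = 237.4 V, ∠V_total = 105.2°.

V_total = 237.4∠105.2° V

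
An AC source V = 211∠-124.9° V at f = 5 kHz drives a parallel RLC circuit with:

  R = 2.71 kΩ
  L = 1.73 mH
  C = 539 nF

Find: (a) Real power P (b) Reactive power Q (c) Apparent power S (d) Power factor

Step 1 — Angular frequency: ω = 2π·f = 2π·5000 = 3.142e+04 rad/s.
Step 2 — Component impedances:
  R: Z = R = 2710 Ω
  L: Z = jωL = j·3.142e+04·0.00173 = 0 + j54.35 Ω
  C: Z = 1/(jωC) = -j/(ω·C) = 0 - j59.06 Ω
Step 3 — Parallel combination: 1/Z_total = 1/R + 1/L + 1/C; Z_total = 161.4 + j641.4 Ω = 661.4∠75.9° Ω.
Step 4 — Source phasor: V = 211∠-124.9° V = -120.7 - j173.1 V.
Step 5 — Current: I = V / Z = -0.2983 + j0.1132 A = 0.319∠159.2° A.
Step 6 — Complex power: S = V·I* = 16.43 + j65.28 VA.
Step 7 — Real power: P = Re(S) = 16.43 W.
Step 8 — Reactive power: Q = Im(S) = 65.28 VAR.
Step 9 — Apparent power: |S| = 67.31 VA.
Step 10 — Power factor: PF = P/|S| = 0.2441 (lagging).

(a) P = 16.43 W  (b) Q = 65.28 VAR  (c) S = 67.31 VA  (d) PF = 0.2441 (lagging)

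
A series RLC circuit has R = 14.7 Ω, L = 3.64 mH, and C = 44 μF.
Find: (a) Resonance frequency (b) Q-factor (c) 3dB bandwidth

Step 1 — Resonance condition Im(Z)=0 gives ω₀ = 1/√(LC).
Step 2 — ω₀ = 1/√(0.00364·4.4e-05) = 2499 rad/s.
Step 3 — f₀ = ω₀/(2π) = 397.7 Hz.
Step 4 — Series Q: Q = ω₀L/R = 2499·0.00364/14.7 = 0.6187.
Step 5 — 3dB bandwidth: Δω = ω₀/Q = 4038 rad/s; BW = Δω/(2π) = 642.7 Hz.

(a) f₀ = 397.7 Hz  (b) Q = 0.6187  (c) BW = 642.7 Hz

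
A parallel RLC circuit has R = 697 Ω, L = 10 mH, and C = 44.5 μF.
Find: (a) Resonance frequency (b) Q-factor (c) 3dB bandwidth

Step 1 — Resonance: ω₀ = 1/√(LC) = 1/√(0.01·4.45e-05) = 1499 rad/s.
Step 2 — f₀ = ω₀/(2π) = 238.6 Hz.
Step 3 — Parallel Q: Q = R/(ω₀L) = 697/(1499·0.01) = 46.5.
Step 4 — Bandwidth: Δω = ω₀/Q = 32.24 rad/s; BW = Δω/(2π) = 5.131 Hz.

(a) f₀ = 238.6 Hz  (b) Q = 46.5  (c) BW = 5.131 Hz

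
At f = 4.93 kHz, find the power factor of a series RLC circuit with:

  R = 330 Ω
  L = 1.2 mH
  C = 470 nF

Step 1 — Angular frequency: ω = 2π·f = 2π·4930 = 3.098e+04 rad/s.
Step 2 — Component impedances:
  R: Z = R = 330 Ω
  L: Z = jωL = j·3.098e+04·0.0012 = 0 + j37.17 Ω
  C: Z = 1/(jωC) = -j/(ω·C) = 0 - j68.69 Ω
Step 3 — Series combination: Z_total = R + L + C = 330 - j31.52 Ω = 331.5∠-5.5° Ω.
Step 4 — Power factor: PF = cos(φ) = Re(Z)/|Z| = 330/331.5 = 0.9955.
Step 5 — Type: Im(Z) = -31.52 ⇒ leading (phase φ = -5.5°).

PF = 0.9955 (leading, φ = -5.5°)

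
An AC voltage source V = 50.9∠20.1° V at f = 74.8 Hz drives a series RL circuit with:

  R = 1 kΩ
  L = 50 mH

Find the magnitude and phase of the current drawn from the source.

Step 1 — Angular frequency: ω = 2π·f = 2π·74.8 = 470 rad/s.
Step 2 — Component impedances:
  R: Z = R = 1000 Ω
  L: Z = jωL = j·470·0.05 = 0 + j23.5 Ω
Step 3 — Series combination: Z_total = R + L = 1000 + j23.5 Ω = 1000∠1.3° Ω.
Step 4 — Source phasor: V = 50.9∠20.1° V = 47.8 + j17.49 V.
Step 5 — Ohm's law: I = V / Z_total = (47.8 + j17.49) / (1000 + j23.5) = 0.04818 + j0.01636 A.
Step 6 — Convert to polar: |I| = 0.05089 A, ∠I = 18.8°.

I = 0.05089∠18.8° A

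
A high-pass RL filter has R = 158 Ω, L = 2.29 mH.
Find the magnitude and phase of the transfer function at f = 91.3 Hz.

Step 1 — Angular frequency: ω = 2π·91.3 = 573.7 rad/s.
Step 2 — Transfer function: H(jω) = jωL/(R + jωL).
Step 3 — Numerator jωL = j·1.314; denominator R + jωL = 158 + j1.314.
Step 4 — H = 6.912e-05 + j0.008314.
Step 5 — Magnitude: |H| = 0.008314 (-41.6 dB); phase: φ = 89.5°.

|H| = 0.008314 (-41.6 dB), φ = 89.5°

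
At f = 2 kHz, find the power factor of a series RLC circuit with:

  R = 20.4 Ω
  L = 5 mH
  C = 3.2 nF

Step 1 — Angular frequency: ω = 2π·f = 2π·2000 = 1.257e+04 rad/s.
Step 2 — Component impedances:
  R: Z = R = 20.4 Ω
  L: Z = jωL = j·1.257e+04·0.005 = 0 + j62.83 Ω
  C: Z = 1/(jωC) = -j/(ω·C) = 0 - j2.487e+04 Ω
Step 3 — Series combination: Z_total = R + L + C = 20.4 - j2.481e+04 Ω = 2.481e+04∠-90.0° Ω.
Step 4 — Power factor: PF = cos(φ) = Re(Z)/|Z| = 20.4/24805 = 0.0008224.
Step 5 — Type: Im(Z) = -2.481e+04 ⇒ leading (phase φ = -90.0°).

PF = 0.0008224 (leading, φ = -90.0°)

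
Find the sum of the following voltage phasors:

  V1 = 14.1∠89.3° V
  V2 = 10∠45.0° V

Step 1 — Convert each phasor to rectangular form:
  V1 = 14.1·(cos(89.3°) + j·sin(89.3°)) = 0.1723 + j14.1 V
  V2 = 10·(cos(45.0°) + j·sin(45.0°)) = 7.071 + j7.071 V
Step 2 — Sum components: V_total = 7.243 + j21.17 V.
Step 3 — Convert to polar: |V_total| = 22.37 V, ∠V_total = 71.1°.

V_total = 22.37∠71.1° V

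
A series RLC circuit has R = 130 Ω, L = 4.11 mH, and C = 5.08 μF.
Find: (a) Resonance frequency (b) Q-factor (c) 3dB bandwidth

Step 1 — Resonance condition Im(Z)=0 gives ω₀ = 1/√(LC).
Step 2 — ω₀ = 1/√(0.00411·5.08e-06) = 6921 rad/s.
Step 3 — f₀ = ω₀/(2π) = 1101 Hz.
Step 4 — Series Q: Q = ω₀L/R = 6921·0.00411/130 = 0.2188.
Step 5 — 3dB bandwidth: Δω = ω₀/Q = 3.163e+04 rad/s; BW = Δω/(2π) = 5034 Hz.

(a) f₀ = 1101 Hz  (b) Q = 0.2188  (c) BW = 5034 Hz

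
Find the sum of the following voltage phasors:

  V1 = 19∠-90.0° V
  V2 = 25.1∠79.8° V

Step 1 — Convert each phasor to rectangular form:
  V1 = 19·(cos(-90.0°) + j·sin(-90.0°)) = 0 - j19 V
  V2 = 25.1·(cos(79.8°) + j·sin(79.8°)) = 4.445 + j24.7 V
Step 2 — Sum components: V_total = 4.445 + j5.703 V.
Step 3 — Convert to polar: |V_total| = 7.231 V, ∠V_total = 52.1°.

V_total = 7.231∠52.1° V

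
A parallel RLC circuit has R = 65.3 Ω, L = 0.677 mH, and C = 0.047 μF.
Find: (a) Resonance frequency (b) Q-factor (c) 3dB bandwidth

Step 1 — Resonance: ω₀ = 1/√(LC) = 1/√(0.000677·4.7e-08) = 1.773e+05 rad/s.
Step 2 — f₀ = ω₀/(2π) = 2.821e+04 Hz.
Step 3 — Parallel Q: Q = R/(ω₀L) = 65.3/(1.773e+05·0.000677) = 0.5441.
Step 4 — Bandwidth: Δω = ω₀/Q = 3.258e+05 rad/s; BW = Δω/(2π) = 5.186e+04 Hz.

(a) f₀ = 2.821e+04 Hz  (b) Q = 0.5441  (c) BW = 5.186e+04 Hz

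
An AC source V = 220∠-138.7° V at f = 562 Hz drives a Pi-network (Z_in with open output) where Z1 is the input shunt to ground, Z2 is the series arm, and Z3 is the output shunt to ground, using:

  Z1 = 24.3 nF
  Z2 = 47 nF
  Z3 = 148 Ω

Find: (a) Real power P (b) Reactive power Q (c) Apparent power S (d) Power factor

Step 1 — Angular frequency: ω = 2π·f = 2π·562 = 3531 rad/s.
Step 2 — Component impedances:
  Z1: Z = 1/(jωC) = -j/(ω·C) = 0 - j1.165e+04 Ω
  Z2: Z = 1/(jωC) = -j/(ω·C) = 0 - j6025 Ω
  Z3: Z = R = 148 Ω
Step 3 — With open output, the series arm Z2 and the output shunt Z3 appear in series to ground: Z2 + Z3 = 148 - j6025 Ω.
Step 4 — Parallel with input shunt Z1: Z_in = Z1 || (Z2 + Z3) = 64.31 - j3972 Ω = 3973∠-89.1° Ω.
Step 5 — Source phasor: V = 220∠-138.7° V = -165.3 - j145.2 V.
Step 6 — Current: I = V / Z = 0.03587 - j0.04219 A = 0.05537∠-49.6° A.
Step 7 — Complex power: S = V·I* = 0.1972 - j12.18 VA.
Step 8 — Real power: P = Re(S) = 0.1972 W.
Step 9 — Reactive power: Q = Im(S) = -12.18 VAR.
Step 10 — Apparent power: |S| = 12.18 VA.
Step 11 — Power factor: PF = P/|S| = 0.01619 (leading).

(a) P = 0.1972 W  (b) Q = -12.18 VAR  (c) S = 12.18 VA  (d) PF = 0.01619 (leading)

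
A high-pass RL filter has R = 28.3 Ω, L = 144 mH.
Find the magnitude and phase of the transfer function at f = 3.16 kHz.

Step 1 — Angular frequency: ω = 2π·3160 = 1.985e+04 rad/s.
Step 2 — Transfer function: H(jω) = jωL/(R + jωL).
Step 3 — Numerator jωL = j·2859; denominator R + jωL = 28.3 + j2859.
Step 4 — H = 0.9999 + j0.009897.
Step 5 — Magnitude: |H| = 1 (-0.0 dB); phase: φ = 0.6°.

|H| = 1 (-0.0 dB), φ = 0.6°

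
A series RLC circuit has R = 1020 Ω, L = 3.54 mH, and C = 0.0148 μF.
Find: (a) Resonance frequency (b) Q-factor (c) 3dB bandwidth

Step 1 — Resonance: ω₀ = 1/√(LC) = 1/√(0.00354·1.48e-08) = 1.382e+05 rad/s.
Step 2 — f₀ = ω₀/(2π) = 2.199e+04 Hz.
Step 3 — Series Q: Q = ω₀L/R = 1.382e+05·0.00354/1020 = 0.4795.
Step 4 — Bandwidth: Δω = ω₀/Q = 2.881e+05 rad/s; BW = Δω/(2π) = 4.586e+04 Hz.

(a) f₀ = 2.199e+04 Hz  (b) Q = 0.4795  (c) BW = 4.586e+04 Hz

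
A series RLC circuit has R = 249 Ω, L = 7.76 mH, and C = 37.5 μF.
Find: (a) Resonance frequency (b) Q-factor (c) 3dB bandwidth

Step 1 — Resonance: ω₀ = 1/√(LC) = 1/√(0.00776·3.75e-05) = 1854 rad/s.
Step 2 — f₀ = ω₀/(2π) = 295 Hz.
Step 3 — Series Q: Q = ω₀L/R = 1854·0.00776/249 = 0.05777.
Step 4 — Bandwidth: Δω = ω₀/Q = 3.209e+04 rad/s; BW = Δω/(2π) = 5107 Hz.

(a) f₀ = 295 Hz  (b) Q = 0.05777  (c) BW = 5107 Hz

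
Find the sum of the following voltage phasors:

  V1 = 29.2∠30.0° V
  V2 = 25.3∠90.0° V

Step 1 — Convert each phasor to rectangular form:
  V1 = 29.2·(cos(30.0°) + j·sin(30.0°)) = 25.29 + j14.6 V
  V2 = 25.3·(cos(90.0°) + j·sin(90.0°)) = 0 + j25.3 V
Step 2 — Sum components: V_total = 25.29 + j39.9 V.
Step 3 — Convert to polar: |V_total| = 47.24 V, ∠V_total = 57.6°.

V_total = 47.24∠57.6° V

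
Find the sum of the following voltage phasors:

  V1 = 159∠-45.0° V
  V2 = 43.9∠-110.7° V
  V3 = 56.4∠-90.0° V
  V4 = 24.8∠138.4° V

Step 1 — Convert each phasor to rectangular form:
  V1 = 159·(cos(-45.0°) + j·sin(-45.0°)) = 112.4 - j112.4 V
  V2 = 43.9·(cos(-110.7°) + j·sin(-110.7°)) = -15.52 - j41.07 V
  V3 = 56.4·(cos(-90.0°) + j·sin(-90.0°)) = 0 - j56.4 V
  V4 = 24.8·(cos(138.4°) + j·sin(138.4°)) = -18.55 + j16.47 V
Step 2 — Sum components: V_total = 78.37 - j193.4 V.
Step 3 — Convert to polar: |V_total| = 208.7 V, ∠V_total = -67.9°.

V_total = 208.7∠-67.9° V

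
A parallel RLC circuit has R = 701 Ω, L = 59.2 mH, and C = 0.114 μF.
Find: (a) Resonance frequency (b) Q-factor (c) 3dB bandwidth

Step 1 — Resonance: ω₀ = 1/√(LC) = 1/√(0.0592·1.14e-07) = 1.217e+04 rad/s.
Step 2 — f₀ = ω₀/(2π) = 1937 Hz.
Step 3 — Parallel Q: Q = R/(ω₀L) = 701/(1.217e+04·0.0592) = 0.9728.
Step 4 — Bandwidth: Δω = ω₀/Q = 1.251e+04 rad/s; BW = Δω/(2π) = 1992 Hz.

(a) f₀ = 1937 Hz  (b) Q = 0.9728  (c) BW = 1992 Hz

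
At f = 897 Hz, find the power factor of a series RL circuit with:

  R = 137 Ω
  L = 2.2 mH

Step 1 — Angular frequency: ω = 2π·f = 2π·897 = 5636 rad/s.
Step 2 — Component impedances:
  R: Z = R = 137 Ω
  L: Z = jωL = j·5636·0.0022 = 0 + j12.4 Ω
Step 3 — Series combination: Z_total = R + L = 137 + j12.4 Ω = 137.6∠5.2° Ω.
Step 4 — Power factor: PF = cos(φ) = Re(Z)/|Z| = 137/137.56 = 0.9959.
Step 5 — Type: Im(Z) = 12.4 ⇒ lagging (phase φ = 5.2°).

PF = 0.9959 (lagging, φ = 5.2°)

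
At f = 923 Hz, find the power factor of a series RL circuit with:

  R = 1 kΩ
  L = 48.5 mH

Step 1 — Angular frequency: ω = 2π·f = 2π·923 = 5799 rad/s.
Step 2 — Component impedances:
  R: Z = R = 1000 Ω
  L: Z = jωL = j·5799·0.0485 = 0 + j281.3 Ω
Step 3 — Series combination: Z_total = R + L = 1000 + j281.3 Ω = 1039∠15.7° Ω.
Step 4 — Power factor: PF = cos(φ) = Re(Z)/|Z| = 1000/1038.8 = 0.9626.
Step 5 — Type: Im(Z) = 281.3 ⇒ lagging (phase φ = 15.7°).

PF = 0.9626 (lagging, φ = 15.7°)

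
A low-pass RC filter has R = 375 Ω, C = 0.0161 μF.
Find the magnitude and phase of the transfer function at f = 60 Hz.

Step 1 — Angular frequency: ω = 2π·60 = 377 rad/s.
Step 2 — Transfer function: H(jω) = 1/(1 + jωRC).
Step 3 — Denominator: 1 + jωRC = 1 + j·377·375·1.61e-08 = 1 + j0.002276.
Step 4 — H = 1 - j0.002276.
Step 5 — Magnitude: |H| = 1 (-0.0 dB); phase: φ = -0.1°.

|H| = 1 (-0.0 dB), φ = -0.1°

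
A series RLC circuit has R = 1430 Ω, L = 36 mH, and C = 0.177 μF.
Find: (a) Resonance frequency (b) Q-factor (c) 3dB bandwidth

Step 1 — Resonance: ω₀ = 1/√(LC) = 1/√(0.036·1.77e-07) = 1.253e+04 rad/s.
Step 2 — f₀ = ω₀/(2π) = 1994 Hz.
Step 3 — Series Q: Q = ω₀L/R = 1.253e+04·0.036/1430 = 0.3154.
Step 4 — Bandwidth: Δω = ω₀/Q = 3.972e+04 rad/s; BW = Δω/(2π) = 6322 Hz.

(a) f₀ = 1994 Hz  (b) Q = 0.3154  (c) BW = 6322 Hz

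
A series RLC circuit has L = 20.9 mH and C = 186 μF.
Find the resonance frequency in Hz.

Step 1 — Resonance condition Im(Z)=0 gives ω₀ = 1/√(LC).
Step 2 — ω₀ = 1/√(0.0209·0.000186) = 507.2 rad/s.
Step 3 — f₀ = ω₀/(2π) = 80.72 Hz.

f₀ = 80.72 Hz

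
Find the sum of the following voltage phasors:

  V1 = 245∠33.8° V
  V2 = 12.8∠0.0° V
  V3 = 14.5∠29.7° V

Step 1 — Convert each phasor to rectangular form:
  V1 = 245·(cos(33.8°) + j·sin(33.8°)) = 203.6 + j136.3 V
  V2 = 12.8·(cos(0.0°) + j·sin(0.0°)) = 12.8 V
  V3 = 14.5·(cos(29.7°) + j·sin(29.7°)) = 12.6 + j7.184 V
Step 2 — Sum components: V_total = 229 + j143.5 V.
Step 3 — Convert to polar: |V_total| = 270.2 V, ∠V_total = 32.1°.

V_total = 270.2∠32.1° V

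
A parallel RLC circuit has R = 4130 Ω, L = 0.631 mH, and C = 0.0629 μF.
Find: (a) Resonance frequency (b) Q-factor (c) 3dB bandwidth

Step 1 — Resonance: ω₀ = 1/√(LC) = 1/√(0.000631·6.29e-08) = 1.587e+05 rad/s.
Step 2 — f₀ = ω₀/(2π) = 2.526e+04 Hz.
Step 3 — Parallel Q: Q = R/(ω₀L) = 4130/(1.587e+05·0.000631) = 41.23.
Step 4 — Bandwidth: Δω = ω₀/Q = 3849 rad/s; BW = Δω/(2π) = 612.7 Hz.

(a) f₀ = 2.526e+04 Hz  (b) Q = 41.23  (c) BW = 612.7 Hz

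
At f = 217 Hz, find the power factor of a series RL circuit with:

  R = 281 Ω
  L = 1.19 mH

Step 1 — Angular frequency: ω = 2π·f = 2π·217 = 1363 rad/s.
Step 2 — Component impedances:
  R: Z = R = 281 Ω
  L: Z = jωL = j·1363·0.00119 = 0 + j1.623 Ω
Step 3 — Series combination: Z_total = R + L = 281 + j1.623 Ω = 281∠0.3° Ω.
Step 4 — Power factor: PF = cos(φ) = Re(Z)/|Z| = 281/281 = 1.
Step 5 — Type: Im(Z) = 1.623 ⇒ lagging (phase φ = 0.3°).

PF = 1 (lagging, φ = 0.3°)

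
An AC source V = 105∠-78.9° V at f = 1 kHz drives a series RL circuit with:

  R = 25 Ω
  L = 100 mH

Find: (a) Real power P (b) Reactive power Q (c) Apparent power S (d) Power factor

Step 1 — Angular frequency: ω = 2π·f = 2π·1000 = 6283 rad/s.
Step 2 — Component impedances:
  R: Z = R = 25 Ω
  L: Z = jωL = j·6283·0.1 = 0 + j628.3 Ω
Step 3 — Series combination: Z_total = R + L = 25 + j628.3 Ω = 628.8∠87.7° Ω.
Step 4 — Source phasor: V = 105∠-78.9° V = 20.21 - j103 V.
Step 5 — Current: I = V / Z = -0.1624 - j0.03864 A = 0.167∠-166.6° A.
Step 6 — Complex power: S = V·I* = 0.6971 + j17.52 VA.
Step 7 — Real power: P = Re(S) = 0.6971 W.
Step 8 — Reactive power: Q = Im(S) = 17.52 VAR.
Step 9 — Apparent power: |S| = 17.53 VA.
Step 10 — Power factor: PF = P/|S| = 0.03976 (lagging).

(a) P = 0.6971 W  (b) Q = 17.52 VAR  (c) S = 17.53 VA  (d) PF = 0.03976 (lagging)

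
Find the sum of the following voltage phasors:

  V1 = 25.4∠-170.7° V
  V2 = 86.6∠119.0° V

Step 1 — Convert each phasor to rectangular form:
  V1 = 25.4·(cos(-170.7°) + j·sin(-170.7°)) = -25.07 - j4.105 V
  V2 = 86.6·(cos(119.0°) + j·sin(119.0°)) = -41.98 + j75.74 V
Step 2 — Sum components: V_total = -67.05 + j71.64 V.
Step 3 — Convert to polar: |V_total| = 98.12 V, ∠V_total = 133.1°.

V_total = 98.12∠133.1° V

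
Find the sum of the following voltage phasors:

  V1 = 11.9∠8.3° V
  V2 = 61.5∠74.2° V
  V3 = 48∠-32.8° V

Step 1 — Convert each phasor to rectangular form:
  V1 = 11.9·(cos(8.3°) + j·sin(8.3°)) = 11.78 + j1.718 V
  V2 = 61.5·(cos(74.2°) + j·sin(74.2°)) = 16.75 + j59.18 V
  V3 = 48·(cos(-32.8°) + j·sin(-32.8°)) = 40.35 - j26 V
Step 2 — Sum components: V_total = 68.87 + j34.89 V.
Step 3 — Convert to polar: |V_total| = 77.2 V, ∠V_total = 26.9°.

V_total = 77.2∠26.9° V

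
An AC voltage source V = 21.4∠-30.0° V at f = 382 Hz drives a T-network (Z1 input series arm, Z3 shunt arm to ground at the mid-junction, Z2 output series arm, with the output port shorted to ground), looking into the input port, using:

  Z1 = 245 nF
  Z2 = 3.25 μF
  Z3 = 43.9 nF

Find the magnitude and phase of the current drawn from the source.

Step 1 — Angular frequency: ω = 2π·f = 2π·382 = 2400 rad/s.
Step 2 — Component impedances:
  Z1: Z = 1/(jωC) = -j/(ω·C) = 0 - j1701 Ω
  Z2: Z = 1/(jωC) = -j/(ω·C) = 0 - j128.2 Ω
  Z3: Z = 1/(jωC) = -j/(ω·C) = 0 - j9491 Ω
Step 3 — With the output port shorted to ground, the output series arm Z2 runs from the junction to ground; the shunt arm Z3 also runs from the junction to ground. They appear in parallel: Z3 || Z2 = 0 - j126.5 Ω.
Step 4 — Series with input arm Z1: Z_in = Z1 + (Z3 || Z2) = 0 - j1827 Ω = 1827∠-90.0° Ω.
Step 5 — Source phasor: V = 21.4∠-30.0° V = 18.53 - j10.7 V.
Step 6 — Ohm's law: I = V / Z_total = (18.53 - j10.7) / (0 - j1827) = 0.005856 + j0.01014 A.
Step 7 — Convert to polar: |I| = 0.01171 A, ∠I = 60.0°.

I = 0.01171∠60.0° A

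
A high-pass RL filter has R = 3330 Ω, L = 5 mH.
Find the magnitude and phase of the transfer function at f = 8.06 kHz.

Step 1 — Angular frequency: ω = 2π·8060 = 5.064e+04 rad/s.
Step 2 — Transfer function: H(jω) = jωL/(R + jωL).
Step 3 — Numerator jωL = j·253.2; denominator R + jωL = 3330 + j253.2.
Step 4 — H = 0.005749 + j0.0756.
Step 5 — Magnitude: |H| = 0.07582 (-22.4 dB); phase: φ = 85.7°.

|H| = 0.07582 (-22.4 dB), φ = 85.7°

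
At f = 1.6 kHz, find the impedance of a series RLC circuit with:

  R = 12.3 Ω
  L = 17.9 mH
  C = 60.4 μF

Step 1 — Angular frequency: ω = 2π·f = 2π·1600 = 1.005e+04 rad/s.
Step 2 — Component impedances:
  R: Z = R = 12.3 Ω
  L: Z = jωL = j·1.005e+04·0.0179 = 0 + j180 Ω
  C: Z = 1/(jωC) = -j/(ω·C) = 0 - j1.647 Ω
Step 3 — Series combination: Z_total = R + L + C = 12.3 + j178.3 Ω = 178.7∠86.1° Ω.

Z = 12.3 + j178.3 Ω = 178.7∠86.1° Ω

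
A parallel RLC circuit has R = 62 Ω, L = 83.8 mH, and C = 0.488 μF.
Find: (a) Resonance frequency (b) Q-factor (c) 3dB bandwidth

Step 1 — Resonance: ω₀ = 1/√(LC) = 1/√(0.0838·4.88e-07) = 4945 rad/s.
Step 2 — f₀ = ω₀/(2π) = 787 Hz.
Step 3 — Parallel Q: Q = R/(ω₀L) = 62/(4945·0.0838) = 0.1496.
Step 4 — Bandwidth: Δω = ω₀/Q = 3.305e+04 rad/s; BW = Δω/(2π) = 5260 Hz.

(a) f₀ = 787 Hz  (b) Q = 0.1496  (c) BW = 5260 Hz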